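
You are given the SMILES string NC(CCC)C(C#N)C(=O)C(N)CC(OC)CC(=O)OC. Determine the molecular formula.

Walk through each heavy atom and fill implicit hydrogens from standard valence (C 4, N 3, O 2, S 2, halogen 1):
  atom 1: N, bond orders sum to 1 (valence 3) → 2 H
  atom 2: C, bond orders sum to 3 (valence 4) → 1 H
  atom 3: C, bond orders sum to 2 (valence 4) → 2 H
  atom 4: C, bond orders sum to 2 (valence 4) → 2 H
  atom 5: C, bond orders sum to 1 (valence 4) → 3 H
  atom 6: C, bond orders sum to 3 (valence 4) → 1 H
  atom 7: C, bond orders sum to 4 (valence 4) → 0 H
  atom 8: N, bond orders sum to 3 (valence 3) → 0 H
  atom 9: C, bond orders sum to 4 (valence 4) → 0 H
  atom 10: O, bond orders sum to 2 (valence 2) → 0 H
  atom 11: C, bond orders sum to 3 (valence 4) → 1 H
  atom 12: N, bond orders sum to 1 (valence 3) → 2 H
  atom 13: C, bond orders sum to 2 (valence 4) → 2 H
  atom 14: C, bond orders sum to 3 (valence 4) → 1 H
  atom 15: O, bond orders sum to 2 (valence 2) → 0 H
  atom 16: C, bond orders sum to 1 (valence 4) → 3 H
  atom 17: C, bond orders sum to 2 (valence 4) → 2 H
  atom 18: C, bond orders sum to 4 (valence 4) → 0 H
  atom 19: O, bond orders sum to 2 (valence 2) → 0 H
  atom 20: O, bond orders sum to 2 (valence 2) → 0 H
  atom 21: C, bond orders sum to 1 (valence 4) → 3 H
Totals → C:14, H:25, N:3, O:4.
In Hill order: C14H25N3O4.

C14H25N3O4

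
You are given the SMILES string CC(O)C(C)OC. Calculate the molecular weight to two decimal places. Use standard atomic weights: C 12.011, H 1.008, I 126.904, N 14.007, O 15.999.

104.15 g/mol

First, the molecular formula is C5H12O2 (counting implicit H from valence).
  C: 5 × 12.011 = 60.055
  H: 12 × 1.008 = 12.096
  O: 2 × 15.999 = 31.998
Sum: 5×12.011 + 12×1.008 + 2×15.999 = 104.149 → 104.15 g/mol.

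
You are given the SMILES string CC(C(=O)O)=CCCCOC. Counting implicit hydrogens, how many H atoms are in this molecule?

Walk through each heavy atom and fill implicit hydrogens from standard valence (C 4, N 3, O 2, S 2, halogen 1):
  atom 1: C, bond orders sum to 1 (valence 4) → 3 H
  atom 2: C, bond orders sum to 4 (valence 4) → 0 H
  atom 3: C, bond orders sum to 4 (valence 4) → 0 H
  atom 4: O, bond orders sum to 2 (valence 2) → 0 H
  atom 5: O, bond orders sum to 1 (valence 2) → 1 H
  atom 6: C, bond orders sum to 3 (valence 4) → 1 H
  atom 7: C, bond orders sum to 2 (valence 4) → 2 H
  atom 8: C, bond orders sum to 2 (valence 4) → 2 H
  atom 9: C, bond orders sum to 2 (valence 4) → 2 H
  atom 10: O, bond orders sum to 2 (valence 2) → 0 H
  atom 11: C, bond orders sum to 1 (valence 4) → 3 H
Total hydrogens: 14.

14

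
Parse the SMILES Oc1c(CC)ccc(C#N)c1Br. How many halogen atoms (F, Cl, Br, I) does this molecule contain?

1

Halogen atoms appear at heavy-atom position 12 (1×Br).
Other groups present: 1 hydroxyl, 1 nitrile.
Halogen count: 1.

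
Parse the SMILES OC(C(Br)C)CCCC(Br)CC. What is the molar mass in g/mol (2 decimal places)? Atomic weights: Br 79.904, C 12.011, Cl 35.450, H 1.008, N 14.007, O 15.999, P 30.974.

302.05 g/mol

First, the molecular formula is C9H18Br2O (counting implicit H from valence).
  Br: 2 × 79.904 = 159.808
  C: 9 × 12.011 = 108.099
  H: 18 × 1.008 = 18.144
  O: 1 × 15.999 = 15.999
Sum: 2×79.904 + 9×12.011 + 18×1.008 + 1×15.999 = 302.050 → 302.05 g/mol.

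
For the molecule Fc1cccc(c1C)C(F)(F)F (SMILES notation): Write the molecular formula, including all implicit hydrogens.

Walk through each heavy atom and fill implicit hydrogens from standard valence (C 4, N 3, O 2, S 2, halogen 1); for lowercase aromatic atoms, an aromatic c carries 1 H when it has two neighbours and 0 H with three, and aromatic n carries 0 H:
  atom 1: F (halogen, monovalent) → 0 H
  atom 2: aromatic c, 3 neighbours → 0 H
  atom 3: aromatic c, 2 neighbours → 1 H
  atom 4: aromatic c, 2 neighbours → 1 H
  atom 5: aromatic c, 2 neighbours → 1 H
  atom 6: aromatic c, 3 neighbours → 0 H
  atom 7: aromatic c, 3 neighbours → 0 H
  atom 8: C, bond orders sum to 1 (valence 4) → 3 H
  atom 9: C, bond orders sum to 4 (valence 4) → 0 H
  atom 10: F (halogen, monovalent) → 0 H
  atom 11: F (halogen, monovalent) → 0 H
  atom 12: F (halogen, monovalent) → 0 H
Totals → C:8, H:6, F:4.

C8H6F4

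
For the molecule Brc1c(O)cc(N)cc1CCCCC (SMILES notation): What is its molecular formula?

C11H16BrNO

Walk through each heavy atom and fill implicit hydrogens from standard valence (C 4, N 3, O 2, S 2, halogen 1); for lowercase aromatic atoms, an aromatic c carries 1 H when it has two neighbours and 0 H with three, and aromatic n carries 0 H:
  atom 1: Br (halogen, monovalent) → 0 H
  atom 2: aromatic c, 3 neighbours → 0 H
  atom 3: aromatic c, 3 neighbours → 0 H
  atom 4: O, bond orders sum to 1 (valence 2) → 1 H
  atom 5: aromatic c, 2 neighbours → 1 H
  atom 6: aromatic c, 3 neighbours → 0 H
  atom 7: N, bond orders sum to 1 (valence 3) → 2 H
  atom 8: aromatic c, 2 neighbours → 1 H
  atom 9: aromatic c, 3 neighbours → 0 H
  atom 10: C, bond orders sum to 2 (valence 4) → 2 H
  atom 11: C, bond orders sum to 2 (valence 4) → 2 H
  atom 12: C, bond orders sum to 2 (valence 4) → 2 H
  atom 13: C, bond orders sum to 2 (valence 4) → 2 H
  atom 14: C, bond orders sum to 1 (valence 4) → 3 H
Totals → C:11, H:16, Br:1, N:1, O:1.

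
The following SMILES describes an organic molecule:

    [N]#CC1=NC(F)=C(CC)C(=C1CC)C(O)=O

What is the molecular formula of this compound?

Walk through each heavy atom and fill implicit hydrogens from standard valence (C 4, N 3, O 2, S 2, halogen 1):
  atom 1: N with explicit H count 0
  atom 2: C, bond orders sum to 4 (valence 4) → 0 H
  atom 3: C, bond orders sum to 4 (valence 4) → 0 H
  atom 4: N, bond orders sum to 3 (valence 3) → 0 H
  atom 5: C, bond orders sum to 4 (valence 4) → 0 H
  atom 6: F (halogen, monovalent) → 0 H
  atom 7: C, bond orders sum to 4 (valence 4) → 0 H
  atom 8: C, bond orders sum to 2 (valence 4) → 2 H
  atom 9: C, bond orders sum to 1 (valence 4) → 3 H
  atom 10: C, bond orders sum to 4 (valence 4) → 0 H
  atom 11: C, bond orders sum to 4 (valence 4) → 0 H
  atom 12: C, bond orders sum to 2 (valence 4) → 2 H
  atom 13: C, bond orders sum to 1 (valence 4) → 3 H
  atom 14: C, bond orders sum to 4 (valence 4) → 0 H
  atom 15: O, bond orders sum to 1 (valence 2) → 1 H
  atom 16: O, bond orders sum to 2 (valence 2) → 0 H
Totals → C:11, H:11, F:1, N:2, O:2.
In Hill order: C11H11FN2O2.

C11H11FN2O2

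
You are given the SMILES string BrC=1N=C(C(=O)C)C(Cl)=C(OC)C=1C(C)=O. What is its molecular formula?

C10H9BrClNO3

Walk through each heavy atom and fill implicit hydrogens from standard valence (C 4, N 3, O 2, S 2, halogen 1):
  atom 1: Br (halogen, monovalent) → 0 H
  atom 2: C, bond orders sum to 4 (valence 4) → 0 H
  atom 3: N, bond orders sum to 3 (valence 3) → 0 H
  atom 4: C, bond orders sum to 4 (valence 4) → 0 H
  atom 5: C, bond orders sum to 4 (valence 4) → 0 H
  atom 6: O, bond orders sum to 2 (valence 2) → 0 H
  atom 7: C, bond orders sum to 1 (valence 4) → 3 H
  atom 8: C, bond orders sum to 4 (valence 4) → 0 H
  atom 9: Cl (halogen, monovalent) → 0 H
  atom 10: C, bond orders sum to 4 (valence 4) → 0 H
  atom 11: O, bond orders sum to 2 (valence 2) → 0 H
  atom 12: C, bond orders sum to 1 (valence 4) → 3 H
  atom 13: C, bond orders sum to 4 (valence 4) → 0 H
  atom 14: C, bond orders sum to 4 (valence 4) → 0 H
  atom 15: C, bond orders sum to 1 (valence 4) → 3 H
  atom 16: O, bond orders sum to 2 (valence 2) → 0 H
Totals → C:10, H:9, Br:1, Cl:1, N:1, O:3.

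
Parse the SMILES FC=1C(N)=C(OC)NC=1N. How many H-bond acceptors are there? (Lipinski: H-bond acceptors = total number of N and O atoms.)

4

N atoms: 3; O atoms: 1.
Lipinski HBA = 3 + 1 = 4.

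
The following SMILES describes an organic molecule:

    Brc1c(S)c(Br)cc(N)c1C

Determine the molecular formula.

C7H7Br2NS

Walk through each heavy atom and fill implicit hydrogens from standard valence (C 4, N 3, O 2, S 2, halogen 1); for lowercase aromatic atoms, an aromatic c carries 1 H when it has two neighbours and 0 H with three, and aromatic n carries 0 H:
  atom 1: Br (halogen, monovalent) → 0 H
  atom 2: aromatic c, 3 neighbours → 0 H
  atom 3: aromatic c, 3 neighbours → 0 H
  atom 4: S, bond orders sum to 1 (valence 2) → 1 H
  atom 5: aromatic c, 3 neighbours → 0 H
  atom 6: Br (halogen, monovalent) → 0 H
  atom 7: aromatic c, 2 neighbours → 1 H
  atom 8: aromatic c, 3 neighbours → 0 H
  atom 9: N, bond orders sum to 1 (valence 3) → 2 H
  atom 10: aromatic c, 3 neighbours → 0 H
  atom 11: C, bond orders sum to 1 (valence 4) → 3 H
Totals → C:7, H:7, Br:2, N:1, S:1.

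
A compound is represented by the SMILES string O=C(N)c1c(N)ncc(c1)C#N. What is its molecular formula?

Walk through each heavy atom and fill implicit hydrogens from standard valence (C 4, N 3, O 2, S 2, halogen 1); for lowercase aromatic atoms, an aromatic c carries 1 H when it has two neighbours and 0 H with three, and aromatic n carries 0 H:
  atom 1: O, bond orders sum to 2 (valence 2) → 0 H
  atom 2: C, bond orders sum to 4 (valence 4) → 0 H
  atom 3: N, bond orders sum to 1 (valence 3) → 2 H
  atom 4: aromatic c, 3 neighbours → 0 H
  atom 5: aromatic c, 3 neighbours → 0 H
  atom 6: N, bond orders sum to 1 (valence 3) → 2 H
  atom 7: aromatic n, 2 neighbours → 0 H
  atom 8: aromatic c, 2 neighbours → 1 H
  atom 9: aromatic c, 3 neighbours → 0 H
  atom 10: aromatic c, 2 neighbours → 1 H
  atom 11: C, bond orders sum to 4 (valence 4) → 0 H
  atom 12: N, bond orders sum to 3 (valence 3) → 0 H
Totals → C:7, H:6, N:4, O:1.

C7H6N4O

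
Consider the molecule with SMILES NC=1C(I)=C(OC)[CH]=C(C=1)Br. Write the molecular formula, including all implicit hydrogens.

Walk through each heavy atom and fill implicit hydrogens from standard valence (C 4, N 3, O 2, S 2, halogen 1):
  atom 1: N, bond orders sum to 1 (valence 3) → 2 H
  atom 2: C, bond orders sum to 4 (valence 4) → 0 H
  atom 3: C, bond orders sum to 4 (valence 4) → 0 H
  atom 4: I (halogen, monovalent) → 0 H
  atom 5: C, bond orders sum to 4 (valence 4) → 0 H
  atom 6: O, bond orders sum to 2 (valence 2) → 0 H
  atom 7: C, bond orders sum to 1 (valence 4) → 3 H
  atom 8: C with explicit H count 1
  atom 9: C, bond orders sum to 4 (valence 4) → 0 H
  atom 10: C, bond orders sum to 3 (valence 4) → 1 H
  atom 11: Br (halogen, monovalent) → 0 H
Totals → C:7, H:7, Br:1, I:1, N:1, O:1.

C7H7BrINO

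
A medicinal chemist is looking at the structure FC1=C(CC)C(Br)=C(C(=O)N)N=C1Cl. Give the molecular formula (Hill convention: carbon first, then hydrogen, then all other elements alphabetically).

Walk through each heavy atom and fill implicit hydrogens from standard valence (C 4, N 3, O 2, S 2, halogen 1):
  atom 1: F (halogen, monovalent) → 0 H
  atom 2: C, bond orders sum to 4 (valence 4) → 0 H
  atom 3: C, bond orders sum to 4 (valence 4) → 0 H
  atom 4: C, bond orders sum to 2 (valence 4) → 2 H
  atom 5: C, bond orders sum to 1 (valence 4) → 3 H
  atom 6: C, bond orders sum to 4 (valence 4) → 0 H
  atom 7: Br (halogen, monovalent) → 0 H
  atom 8: C, bond orders sum to 4 (valence 4) → 0 H
  atom 9: C, bond orders sum to 4 (valence 4) → 0 H
  atom 10: O, bond orders sum to 2 (valence 2) → 0 H
  atom 11: N, bond orders sum to 1 (valence 3) → 2 H
  atom 12: N, bond orders sum to 3 (valence 3) → 0 H
  atom 13: C, bond orders sum to 4 (valence 4) → 0 H
  atom 14: Cl (halogen, monovalent) → 0 H
Totals → C:8, H:7, Br:1, Cl:1, F:1, N:2, O:1.

C8H7BrClFN2O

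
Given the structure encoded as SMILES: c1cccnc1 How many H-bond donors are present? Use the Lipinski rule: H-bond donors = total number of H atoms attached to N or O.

Donors: find every N or O and count the H atoms it carries.
  atom 5 (N): bond orders sum to 3 → 0 H
Lipinski HBD = 0.

0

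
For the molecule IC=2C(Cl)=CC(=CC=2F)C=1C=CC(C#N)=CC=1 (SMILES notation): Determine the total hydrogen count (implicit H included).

6

Walk through each heavy atom and fill implicit hydrogens from standard valence (C 4, N 3, O 2, S 2, halogen 1):
  atom 1: I (halogen, monovalent) → 0 H
  atom 2: C, bond orders sum to 4 (valence 4) → 0 H
  atom 3: C, bond orders sum to 4 (valence 4) → 0 H
  atom 4: Cl (halogen, monovalent) → 0 H
  atom 5: C, bond orders sum to 3 (valence 4) → 1 H
  atom 6: C, bond orders sum to 4 (valence 4) → 0 H
  atom 7: C, bond orders sum to 3 (valence 4) → 1 H
  atom 8: C, bond orders sum to 4 (valence 4) → 0 H
  atom 9: F (halogen, monovalent) → 0 H
  atom 10: C, bond orders sum to 4 (valence 4) → 0 H
  atom 11: C, bond orders sum to 3 (valence 4) → 1 H
  atom 12: C, bond orders sum to 3 (valence 4) → 1 H
  atom 13: C, bond orders sum to 4 (valence 4) → 0 H
  atom 14: C, bond orders sum to 4 (valence 4) → 0 H
  atom 15: N, bond orders sum to 3 (valence 3) → 0 H
  atom 16: C, bond orders sum to 3 (valence 4) → 1 H
  atom 17: C, bond orders sum to 3 (valence 4) → 1 H
Total hydrogens: 6.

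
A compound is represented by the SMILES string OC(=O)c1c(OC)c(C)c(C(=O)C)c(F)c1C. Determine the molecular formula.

Walk through each heavy atom and fill implicit hydrogens from standard valence (C 4, N 3, O 2, S 2, halogen 1); for lowercase aromatic atoms, an aromatic c carries 1 H when it has two neighbours and 0 H with three, and aromatic n carries 0 H:
  atom 1: O, bond orders sum to 1 (valence 2) → 1 H
  atom 2: C, bond orders sum to 4 (valence 4) → 0 H
  atom 3: O, bond orders sum to 2 (valence 2) → 0 H
  atom 4: aromatic c, 3 neighbours → 0 H
  atom 5: aromatic c, 3 neighbours → 0 H
  atom 6: O, bond orders sum to 2 (valence 2) → 0 H
  atom 7: C, bond orders sum to 1 (valence 4) → 3 H
  atom 8: aromatic c, 3 neighbours → 0 H
  atom 9: C, bond orders sum to 1 (valence 4) → 3 H
  atom 10: aromatic c, 3 neighbours → 0 H
  atom 11: C, bond orders sum to 4 (valence 4) → 0 H
  atom 12: O, bond orders sum to 2 (valence 2) → 0 H
  atom 13: C, bond orders sum to 1 (valence 4) → 3 H
  atom 14: aromatic c, 3 neighbours → 0 H
  atom 15: F (halogen, monovalent) → 0 H
  atom 16: aromatic c, 3 neighbours → 0 H
  atom 17: C, bond orders sum to 1 (valence 4) → 3 H
Totals → C:12, H:13, F:1, O:4.
In Hill order: C12H13FO4.

C12H13FO4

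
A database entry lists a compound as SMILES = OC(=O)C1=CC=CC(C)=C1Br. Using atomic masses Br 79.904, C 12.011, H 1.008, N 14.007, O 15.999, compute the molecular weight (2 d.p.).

215.05 g/mol

First, the molecular formula is C8H7BrO2 (counting implicit H from valence).
  Br: 1 × 79.904 = 79.904
  C: 8 × 12.011 = 96.088
  H: 7 × 1.008 = 7.056
  O: 2 × 15.999 = 31.998
Sum: 1×79.904 + 8×12.011 + 7×1.008 + 2×15.999 = 215.046 → 215.05 g/mol.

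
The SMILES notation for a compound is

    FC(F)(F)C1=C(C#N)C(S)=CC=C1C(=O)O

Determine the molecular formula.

Walk through each heavy atom and fill implicit hydrogens from standard valence (C 4, N 3, O 2, S 2, halogen 1):
  atom 1: F (halogen, monovalent) → 0 H
  atom 2: C, bond orders sum to 4 (valence 4) → 0 H
  atom 3: F (halogen, monovalent) → 0 H
  atom 4: F (halogen, monovalent) → 0 H
  atom 5: C, bond orders sum to 4 (valence 4) → 0 H
  atom 6: C, bond orders sum to 4 (valence 4) → 0 H
  atom 7: C, bond orders sum to 4 (valence 4) → 0 H
  atom 8: N, bond orders sum to 3 (valence 3) → 0 H
  atom 9: C, bond orders sum to 4 (valence 4) → 0 H
  atom 10: S, bond orders sum to 1 (valence 2) → 1 H
  atom 11: C, bond orders sum to 3 (valence 4) → 1 H
  atom 12: C, bond orders sum to 3 (valence 4) → 1 H
  atom 13: C, bond orders sum to 4 (valence 4) → 0 H
  atom 14: C, bond orders sum to 4 (valence 4) → 0 H
  atom 15: O, bond orders sum to 2 (valence 2) → 0 H
  atom 16: O, bond orders sum to 1 (valence 2) → 1 H
Totals → C:9, H:4, F:3, N:1, O:2, S:1.
In Hill order: C9H4F3NO2S.

C9H4F3NO2S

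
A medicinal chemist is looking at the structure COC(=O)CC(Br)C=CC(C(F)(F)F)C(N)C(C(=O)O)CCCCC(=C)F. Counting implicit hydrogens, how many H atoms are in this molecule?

Walk through each heavy atom and fill implicit hydrogens from standard valence (C 4, N 3, O 2, S 2, halogen 1):
  atom 1: C, bond orders sum to 1 (valence 4) → 3 H
  atom 2: O, bond orders sum to 2 (valence 2) → 0 H
  atom 3: C, bond orders sum to 4 (valence 4) → 0 H
  atom 4: O, bond orders sum to 2 (valence 2) → 0 H
  atom 5: C, bond orders sum to 2 (valence 4) → 2 H
  atom 6: C, bond orders sum to 3 (valence 4) → 1 H
  atom 7: Br (halogen, monovalent) → 0 H
  atom 8: C, bond orders sum to 3 (valence 4) → 1 H
  atom 9: C, bond orders sum to 3 (valence 4) → 1 H
  atom 10: C, bond orders sum to 3 (valence 4) → 1 H
  atom 11: C, bond orders sum to 4 (valence 4) → 0 H
  atom 12: F (halogen, monovalent) → 0 H
  atom 13: F (halogen, monovalent) → 0 H
  atom 14: F (halogen, monovalent) → 0 H
  atom 15: C, bond orders sum to 3 (valence 4) → 1 H
  atom 16: N, bond orders sum to 1 (valence 3) → 2 H
  atom 17: C, bond orders sum to 3 (valence 4) → 1 H
  atom 18: C, bond orders sum to 4 (valence 4) → 0 H
  atom 19: O, bond orders sum to 2 (valence 2) → 0 H
  atom 20: O, bond orders sum to 1 (valence 2) → 1 H
  atom 21: C, bond orders sum to 2 (valence 4) → 2 H
  atom 22: C, bond orders sum to 2 (valence 4) → 2 H
  atom 23: C, bond orders sum to 2 (valence 4) → 2 H
  atom 24: C, bond orders sum to 2 (valence 4) → 2 H
  atom 25: C, bond orders sum to 4 (valence 4) → 0 H
  atom 26: C, bond orders sum to 2 (valence 4) → 2 H
  atom 27: F (halogen, monovalent) → 0 H
Total hydrogens: 24.

24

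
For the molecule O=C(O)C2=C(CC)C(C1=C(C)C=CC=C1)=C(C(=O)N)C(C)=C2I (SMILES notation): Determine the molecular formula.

Walk through each heavy atom and fill implicit hydrogens from standard valence (C 4, N 3, O 2, S 2, halogen 1):
  atom 1: O, bond orders sum to 2 (valence 2) → 0 H
  atom 2: C, bond orders sum to 4 (valence 4) → 0 H
  atom 3: O, bond orders sum to 1 (valence 2) → 1 H
  atom 4: C, bond orders sum to 4 (valence 4) → 0 H
  atom 5: C, bond orders sum to 4 (valence 4) → 0 H
  atom 6: C, bond orders sum to 2 (valence 4) → 2 H
  atom 7: C, bond orders sum to 1 (valence 4) → 3 H
  atom 8: C, bond orders sum to 4 (valence 4) → 0 H
  atom 9: C, bond orders sum to 4 (valence 4) → 0 H
  atom 10: C, bond orders sum to 4 (valence 4) → 0 H
  atom 11: C, bond orders sum to 1 (valence 4) → 3 H
  atom 12: C, bond orders sum to 3 (valence 4) → 1 H
  atom 13: C, bond orders sum to 3 (valence 4) → 1 H
  atom 14: C, bond orders sum to 3 (valence 4) → 1 H
  atom 15: C, bond orders sum to 3 (valence 4) → 1 H
  atom 16: C, bond orders sum to 4 (valence 4) → 0 H
  atom 17: C, bond orders sum to 4 (valence 4) → 0 H
  atom 18: O, bond orders sum to 2 (valence 2) → 0 H
  atom 19: N, bond orders sum to 1 (valence 3) → 2 H
  atom 20: C, bond orders sum to 4 (valence 4) → 0 H
  atom 21: C, bond orders sum to 1 (valence 4) → 3 H
  atom 22: C, bond orders sum to 4 (valence 4) → 0 H
  atom 23: I (halogen, monovalent) → 0 H
Totals → C:18, H:18, I:1, N:1, O:3.

C18H18INO3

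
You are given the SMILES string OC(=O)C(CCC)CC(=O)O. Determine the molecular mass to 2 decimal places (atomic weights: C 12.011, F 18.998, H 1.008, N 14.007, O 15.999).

160.17 g/mol

First, the molecular formula is C7H12O4 (counting implicit H from valence).
  C: 7 × 12.011 = 84.077
  H: 12 × 1.008 = 12.096
  O: 4 × 15.999 = 63.996
Sum: 7×12.011 + 12×1.008 + 4×15.999 = 160.169 → 160.17 g/mol.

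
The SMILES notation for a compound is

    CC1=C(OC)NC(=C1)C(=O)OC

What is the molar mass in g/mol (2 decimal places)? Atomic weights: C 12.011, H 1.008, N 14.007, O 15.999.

169.18 g/mol

First, the molecular formula is C8H11NO3 (counting implicit H from valence).
  C: 8 × 12.011 = 96.088
  H: 11 × 1.008 = 11.088
  N: 1 × 14.007 = 14.007
  O: 3 × 15.999 = 47.997
Sum: 8×12.011 + 11×1.008 + 1×14.007 + 3×15.999 = 169.180 → 169.18 g/mol.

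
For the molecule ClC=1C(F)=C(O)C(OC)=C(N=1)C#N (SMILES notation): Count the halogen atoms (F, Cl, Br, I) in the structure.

Halogen atoms appear at heavy-atom positions 1, 4 (1×Cl, 1×F).
Other groups present: 1 ether, 1 hydroxyl, 1 nitrile.
Halogen count: 2.

2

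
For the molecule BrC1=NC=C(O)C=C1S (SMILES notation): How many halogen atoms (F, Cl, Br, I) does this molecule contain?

Halogen atoms appear at heavy-atom position 1 (1×Br).
Other groups present: 1 hydroxyl, 1 thiol.
Halogen count: 1.

1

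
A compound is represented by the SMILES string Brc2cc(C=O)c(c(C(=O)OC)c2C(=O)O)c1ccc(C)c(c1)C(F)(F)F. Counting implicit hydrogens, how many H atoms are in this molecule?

Walk through each heavy atom and fill implicit hydrogens from standard valence (C 4, N 3, O 2, S 2, halogen 1); for lowercase aromatic atoms, an aromatic c carries 1 H when it has two neighbours and 0 H with three, and aromatic n carries 0 H:
  atom 1: Br (halogen, monovalent) → 0 H
  atom 2: aromatic c, 3 neighbours → 0 H
  atom 3: aromatic c, 2 neighbours → 1 H
  atom 4: aromatic c, 3 neighbours → 0 H
  atom 5: C, bond orders sum to 3 (valence 4) → 1 H
  atom 6: O, bond orders sum to 2 (valence 2) → 0 H
  atom 7: aromatic c, 3 neighbours → 0 H
  atom 8: aromatic c, 3 neighbours → 0 H
  atom 9: C, bond orders sum to 4 (valence 4) → 0 H
  atom 10: O, bond orders sum to 2 (valence 2) → 0 H
  atom 11: O, bond orders sum to 2 (valence 2) → 0 H
  atom 12: C, bond orders sum to 1 (valence 4) → 3 H
  atom 13: aromatic c, 3 neighbours → 0 H
  atom 14: C, bond orders sum to 4 (valence 4) → 0 H
  atom 15: O, bond orders sum to 2 (valence 2) → 0 H
  atom 16: O, bond orders sum to 1 (valence 2) → 1 H
  atom 17: aromatic c, 3 neighbours → 0 H
  atom 18: aromatic c, 2 neighbours → 1 H
  atom 19: aromatic c, 2 neighbours → 1 H
  atom 20: aromatic c, 3 neighbours → 0 H
  atom 21: C, bond orders sum to 1 (valence 4) → 3 H
  atom 22: aromatic c, 3 neighbours → 0 H
  atom 23: aromatic c, 2 neighbours → 1 H
  atom 24: C, bond orders sum to 4 (valence 4) → 0 H
  atom 25: F (halogen, monovalent) → 0 H
  atom 26: F (halogen, monovalent) → 0 H
  atom 27: F (halogen, monovalent) → 0 H
Total hydrogens: 12.

12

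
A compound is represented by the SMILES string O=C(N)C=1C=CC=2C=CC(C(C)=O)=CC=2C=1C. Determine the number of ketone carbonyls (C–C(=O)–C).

1

The ketone motif appears at heavy-atom position 11 in the SMILES.
Other groups present: 1 amide.
Ketone count: 1.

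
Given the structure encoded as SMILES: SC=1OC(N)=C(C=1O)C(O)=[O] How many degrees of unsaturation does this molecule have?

4

Molecular formula: C5H5NO4S.
DoU = (2C + 2 + N − H − X) / 2, where X is the halogen count and O/S are ignored.
    = (2·5 + 2 + 1 − 5 − 0) / 2 = 8 / 2 = 4.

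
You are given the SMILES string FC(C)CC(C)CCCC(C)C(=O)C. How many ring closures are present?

In SMILES, each pair of matching ring-closure digits denotes one ring-closing bond; the number of such bonds equals the number of independent rings.
Ring-closure bonds here: 0.

0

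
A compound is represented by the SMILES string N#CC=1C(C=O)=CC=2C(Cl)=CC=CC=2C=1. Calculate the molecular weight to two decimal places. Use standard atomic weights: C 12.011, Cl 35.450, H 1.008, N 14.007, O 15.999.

215.64 g/mol

First, the molecular formula is C12H6ClNO (counting implicit H from valence).
  C: 12 × 12.011 = 144.132
  Cl: 1 × 35.450 = 35.450
  H: 6 × 1.008 = 6.048
  N: 1 × 14.007 = 14.007
  O: 1 × 15.999 = 15.999
Sum: 12×12.011 + 1×35.450 + 6×1.008 + 1×14.007 + 1×15.999 = 215.636 → 215.64 g/mol.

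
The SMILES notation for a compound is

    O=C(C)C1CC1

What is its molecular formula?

C5H8O

Walk through each heavy atom and fill implicit hydrogens from standard valence (C 4, N 3, O 2, S 2, halogen 1):
  atom 1: O, bond orders sum to 2 (valence 2) → 0 H
  atom 2: C, bond orders sum to 4 (valence 4) → 0 H
  atom 3: C, bond orders sum to 1 (valence 4) → 3 H
  atom 4: C, bond orders sum to 3 (valence 4) → 1 H
  atom 5: C, bond orders sum to 2 (valence 4) → 2 H
  atom 6: C, bond orders sum to 2 (valence 4) → 2 H
Totals → C:5, H:8, O:1.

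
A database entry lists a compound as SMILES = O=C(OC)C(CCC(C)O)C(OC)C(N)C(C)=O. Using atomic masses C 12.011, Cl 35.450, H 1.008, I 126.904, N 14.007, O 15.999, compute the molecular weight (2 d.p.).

First, the molecular formula is C12H23NO5 (counting implicit H from valence).
  C: 12 × 12.011 = 144.132
  H: 23 × 1.008 = 23.184
  N: 1 × 14.007 = 14.007
  O: 5 × 15.999 = 79.995
Sum: 12×12.011 + 23×1.008 + 1×14.007 + 5×15.999 = 261.318 → 261.32 g/mol.

261.32 g/mol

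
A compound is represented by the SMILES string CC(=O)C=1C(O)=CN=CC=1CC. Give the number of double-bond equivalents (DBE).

Molecular formula: C9H11NO2.
DoU = (2C + 2 + N − H − X) / 2, where X is the halogen count and O/S are ignored.
    = (2·9 + 2 + 1 − 11 − 0) / 2 = 10 / 2 = 5.

5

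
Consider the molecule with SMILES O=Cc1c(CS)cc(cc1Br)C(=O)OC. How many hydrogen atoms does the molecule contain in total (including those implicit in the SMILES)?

Walk through each heavy atom and fill implicit hydrogens from standard valence (C 4, N 3, O 2, S 2, halogen 1); for lowercase aromatic atoms, an aromatic c carries 1 H when it has two neighbours and 0 H with three, and aromatic n carries 0 H:
  atom 1: O, bond orders sum to 2 (valence 2) → 0 H
  atom 2: C, bond orders sum to 3 (valence 4) → 1 H
  atom 3: aromatic c, 3 neighbours → 0 H
  atom 4: aromatic c, 3 neighbours → 0 H
  atom 5: C, bond orders sum to 2 (valence 4) → 2 H
  atom 6: S, bond orders sum to 1 (valence 2) → 1 H
  atom 7: aromatic c, 2 neighbours → 1 H
  atom 8: aromatic c, 3 neighbours → 0 H
  atom 9: aromatic c, 2 neighbours → 1 H
  atom 10: aromatic c, 3 neighbours → 0 H
  atom 11: Br (halogen, monovalent) → 0 H
  atom 12: C, bond orders sum to 4 (valence 4) → 0 H
  atom 13: O, bond orders sum to 2 (valence 2) → 0 H
  atom 14: O, bond orders sum to 2 (valence 2) → 0 H
  atom 15: C, bond orders sum to 1 (valence 4) → 3 H
Total hydrogens: 9.

9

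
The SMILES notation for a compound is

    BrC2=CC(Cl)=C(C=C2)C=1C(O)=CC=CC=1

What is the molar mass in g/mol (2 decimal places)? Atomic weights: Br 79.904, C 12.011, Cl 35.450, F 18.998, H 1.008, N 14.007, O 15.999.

283.55 g/mol

First, the molecular formula is C12H8BrClO (counting implicit H from valence).
  Br: 1 × 79.904 = 79.904
  C: 12 × 12.011 = 144.132
  Cl: 1 × 35.450 = 35.450
  H: 8 × 1.008 = 8.064
  O: 1 × 15.999 = 15.999
Sum: 1×79.904 + 12×12.011 + 1×35.450 + 8×1.008 + 1×15.999 = 283.549 → 283.55 g/mol.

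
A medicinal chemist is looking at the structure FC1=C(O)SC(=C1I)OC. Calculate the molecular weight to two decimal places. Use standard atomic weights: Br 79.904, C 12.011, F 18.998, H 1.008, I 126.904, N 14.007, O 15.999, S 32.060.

274.05 g/mol

First, the molecular formula is C5H4FIO2S (counting implicit H from valence).
  C: 5 × 12.011 = 60.055
  F: 1 × 18.998 = 18.998
  H: 4 × 1.008 = 4.032
  I: 1 × 126.904 = 126.904
  O: 2 × 15.999 = 31.998
  S: 1 × 32.060 = 32.060
Sum: 5×12.011 + 1×18.998 + 4×1.008 + 1×126.904 + 2×15.999 + 1×32.060 = 274.047 → 274.05 g/mol.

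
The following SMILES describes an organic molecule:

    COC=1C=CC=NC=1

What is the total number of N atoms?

1

Scan the SMILES for N atoms (remember two-letter symbols like Cl and Br are single atoms).
Nitrogen count: 1.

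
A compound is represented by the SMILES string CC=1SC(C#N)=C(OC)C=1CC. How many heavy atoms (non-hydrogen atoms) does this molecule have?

Every atom symbol written in the SMILES (organic subset) is one heavy atom; implicit H are not written.
Heavy atoms by element → C:9, N:1, O:1, S:1.
Total: 12.

12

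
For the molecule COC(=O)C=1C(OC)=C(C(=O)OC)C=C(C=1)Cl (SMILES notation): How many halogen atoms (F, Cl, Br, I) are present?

1

Halogen atoms appear at heavy-atom position 17 (1×Cl).
Other groups present: 2 ester, 1 ether.
Halogen count: 1.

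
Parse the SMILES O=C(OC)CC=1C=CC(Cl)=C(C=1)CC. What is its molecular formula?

C11H13ClO2

Walk through each heavy atom and fill implicit hydrogens from standard valence (C 4, N 3, O 2, S 2, halogen 1):
  atom 1: O, bond orders sum to 2 (valence 2) → 0 H
  atom 2: C, bond orders sum to 4 (valence 4) → 0 H
  atom 3: O, bond orders sum to 2 (valence 2) → 0 H
  atom 4: C, bond orders sum to 1 (valence 4) → 3 H
  atom 5: C, bond orders sum to 2 (valence 4) → 2 H
  atom 6: C, bond orders sum to 4 (valence 4) → 0 H
  atom 7: C, bond orders sum to 3 (valence 4) → 1 H
  atom 8: C, bond orders sum to 3 (valence 4) → 1 H
  atom 9: C, bond orders sum to 4 (valence 4) → 0 H
  atom 10: Cl (halogen, monovalent) → 0 H
  atom 11: C, bond orders sum to 4 (valence 4) → 0 H
  atom 12: C, bond orders sum to 3 (valence 4) → 1 H
  atom 13: C, bond orders sum to 2 (valence 4) → 2 H
  atom 14: C, bond orders sum to 1 (valence 4) → 3 H
Totals → C:11, H:13, Cl:1, O:2.
In Hill order: C11H13ClO2.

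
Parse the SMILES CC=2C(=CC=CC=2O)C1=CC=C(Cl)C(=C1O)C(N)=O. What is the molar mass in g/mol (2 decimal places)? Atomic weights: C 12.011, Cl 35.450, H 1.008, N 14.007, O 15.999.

277.70 g/mol

First, the molecular formula is C14H12ClNO3 (counting implicit H from valence).
  C: 14 × 12.011 = 168.154
  Cl: 1 × 35.450 = 35.450
  H: 12 × 1.008 = 12.096
  N: 1 × 14.007 = 14.007
  O: 3 × 15.999 = 47.997
Sum: 14×12.011 + 1×35.450 + 12×1.008 + 1×14.007 + 3×15.999 = 277.704 → 277.70 g/mol.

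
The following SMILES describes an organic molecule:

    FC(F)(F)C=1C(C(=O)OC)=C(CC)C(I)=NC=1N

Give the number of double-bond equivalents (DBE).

Degree of unsaturation = (number of rings) + (number of π bonds).
Ring closures in the SMILES: 1.
π bonds: 4 double bonds (each 1 DoU) → 4 DoU from unsaturation.
Total DoU = 1 + 4 = 5.

5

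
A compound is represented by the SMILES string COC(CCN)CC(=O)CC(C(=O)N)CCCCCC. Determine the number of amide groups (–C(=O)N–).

The amide motif appears at heavy-atom position 12 in the SMILES.
Other groups present: 1 ether, 1 ketone, 1 primary amine.
Amide count: 1.

1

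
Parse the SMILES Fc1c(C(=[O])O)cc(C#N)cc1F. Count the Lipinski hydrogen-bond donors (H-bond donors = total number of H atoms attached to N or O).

1

Donors: find every N or O and count the H atoms it carries.
  atom 5 (O): bond orders sum to 2 → 0 H
  atom 6 (O): bond orders sum to 1 → 1 H
  atom 10 (N): bond orders sum to 3 → 0 H
Lipinski HBD = 1.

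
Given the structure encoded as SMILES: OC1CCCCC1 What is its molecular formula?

C6H12O

Walk through each heavy atom and fill implicit hydrogens from standard valence (C 4, N 3, O 2, S 2, halogen 1):
  atom 1: O, bond orders sum to 1 (valence 2) → 1 H
  atom 2: C, bond orders sum to 3 (valence 4) → 1 H
  atom 3: C, bond orders sum to 2 (valence 4) → 2 H
  atom 4: C, bond orders sum to 2 (valence 4) → 2 H
  atom 5: C, bond orders sum to 2 (valence 4) → 2 H
  atom 6: C, bond orders sum to 2 (valence 4) → 2 H
  atom 7: C, bond orders sum to 2 (valence 4) → 2 H
Totals → C:6, H:12, O:1.
In Hill order: C6H12O.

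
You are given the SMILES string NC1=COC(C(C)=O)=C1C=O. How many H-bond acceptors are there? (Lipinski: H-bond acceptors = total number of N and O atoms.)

N atoms: 1; O atoms: 3.
Lipinski HBA = 1 + 3 = 4.

4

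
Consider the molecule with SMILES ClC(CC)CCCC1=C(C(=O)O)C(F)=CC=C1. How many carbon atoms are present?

Count every carbon token in the SMILES (each C, including those in ring-closure positions and inside branches).
Carbon count: 13.

13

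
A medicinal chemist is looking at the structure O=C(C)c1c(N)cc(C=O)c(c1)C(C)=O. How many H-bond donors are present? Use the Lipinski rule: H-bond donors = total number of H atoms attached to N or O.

2

Donors: find every N or O and count the H atoms it carries.
  atom 1 (O): bond orders sum to 2 → 0 H
  atom 6 (N): bond orders sum to 1 → 2 H
  atom 10 (O): bond orders sum to 2 → 0 H
  atom 15 (O): bond orders sum to 2 → 0 H
Lipinski HBD = 2.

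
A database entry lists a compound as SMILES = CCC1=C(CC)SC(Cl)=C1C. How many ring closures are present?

In SMILES, each pair of matching ring-closure digits denotes one ring-closing bond; the number of such bonds equals the number of independent rings.
Ring-closure bonds here: 1.

1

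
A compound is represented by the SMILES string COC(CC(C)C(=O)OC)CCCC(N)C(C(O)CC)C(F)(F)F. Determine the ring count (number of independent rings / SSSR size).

0

In SMILES, each pair of matching ring-closure digits denotes one ring-closing bond; the number of such bonds equals the number of independent rings.
Ring-closure bonds here: 0.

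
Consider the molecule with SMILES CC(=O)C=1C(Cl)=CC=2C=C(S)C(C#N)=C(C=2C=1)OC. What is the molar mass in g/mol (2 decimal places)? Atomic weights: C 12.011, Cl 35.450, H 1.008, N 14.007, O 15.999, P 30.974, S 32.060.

291.75 g/mol

First, the molecular formula is C14H10ClNO2S (counting implicit H from valence).
  C: 14 × 12.011 = 168.154
  Cl: 1 × 35.450 = 35.450
  H: 10 × 1.008 = 10.080
  N: 1 × 14.007 = 14.007
  O: 2 × 15.999 = 31.998
  S: 1 × 32.060 = 32.060
Sum: 14×12.011 + 1×35.450 + 10×1.008 + 1×14.007 + 2×15.999 + 1×32.060 = 291.749 → 291.75 g/mol.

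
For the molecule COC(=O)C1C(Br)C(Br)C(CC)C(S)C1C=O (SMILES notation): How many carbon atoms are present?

11

Count every carbon token in the SMILES (each C, including those in ring-closure positions and inside branches).
Carbon count: 11.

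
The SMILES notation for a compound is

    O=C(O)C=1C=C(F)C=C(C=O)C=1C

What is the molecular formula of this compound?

Walk through each heavy atom and fill implicit hydrogens from standard valence (C 4, N 3, O 2, S 2, halogen 1):
  atom 1: O, bond orders sum to 2 (valence 2) → 0 H
  atom 2: C, bond orders sum to 4 (valence 4) → 0 H
  atom 3: O, bond orders sum to 1 (valence 2) → 1 H
  atom 4: C, bond orders sum to 4 (valence 4) → 0 H
  atom 5: C, bond orders sum to 3 (valence 4) → 1 H
  atom 6: C, bond orders sum to 4 (valence 4) → 0 H
  atom 7: F (halogen, monovalent) → 0 H
  atom 8: C, bond orders sum to 3 (valence 4) → 1 H
  atom 9: C, bond orders sum to 4 (valence 4) → 0 H
  atom 10: C, bond orders sum to 3 (valence 4) → 1 H
  atom 11: O, bond orders sum to 2 (valence 2) → 0 H
  atom 12: C, bond orders sum to 4 (valence 4) → 0 H
  atom 13: C, bond orders sum to 1 (valence 4) → 3 H
Totals → C:9, H:7, F:1, O:3.

C9H7FO3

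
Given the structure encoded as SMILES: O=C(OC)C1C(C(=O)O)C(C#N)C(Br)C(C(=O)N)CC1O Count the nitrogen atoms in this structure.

Scan the SMILES for N atoms (remember two-letter symbols like Cl and Br are single atoms).
Nitrogen count: 2.

2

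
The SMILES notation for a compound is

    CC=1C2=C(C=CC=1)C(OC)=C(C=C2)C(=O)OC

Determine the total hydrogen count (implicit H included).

14

Walk through each heavy atom and fill implicit hydrogens from standard valence (C 4, N 3, O 2, S 2, halogen 1):
  atom 1: C, bond orders sum to 1 (valence 4) → 3 H
  atom 2: C, bond orders sum to 4 (valence 4) → 0 H
  atom 3: C, bond orders sum to 4 (valence 4) → 0 H
  atom 4: C, bond orders sum to 4 (valence 4) → 0 H
  atom 5: C, bond orders sum to 3 (valence 4) → 1 H
  atom 6: C, bond orders sum to 3 (valence 4) → 1 H
  atom 7: C, bond orders sum to 3 (valence 4) → 1 H
  atom 8: C, bond orders sum to 4 (valence 4) → 0 H
  atom 9: O, bond orders sum to 2 (valence 2) → 0 H
  atom 10: C, bond orders sum to 1 (valence 4) → 3 H
  atom 11: C, bond orders sum to 4 (valence 4) → 0 H
  atom 12: C, bond orders sum to 3 (valence 4) → 1 H
  atom 13: C, bond orders sum to 3 (valence 4) → 1 H
  atom 14: C, bond orders sum to 4 (valence 4) → 0 H
  atom 15: O, bond orders sum to 2 (valence 2) → 0 H
  atom 16: O, bond orders sum to 2 (valence 2) → 0 H
  atom 17: C, bond orders sum to 1 (valence 4) → 3 H
Total hydrogens: 14.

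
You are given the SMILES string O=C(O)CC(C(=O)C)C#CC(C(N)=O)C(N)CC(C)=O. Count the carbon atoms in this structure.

Count every carbon token in the SMILES (each C, including those in ring-closure positions and inside branches).
Carbon count: 13.

13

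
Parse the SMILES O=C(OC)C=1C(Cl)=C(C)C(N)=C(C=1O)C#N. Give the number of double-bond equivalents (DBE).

7

Molecular formula: C10H9ClN2O3.
DoU = (2C + 2 + N − H − X) / 2, where X is the halogen count and O/S are ignored.
    = (2·10 + 2 + 2 − 9 − 1) / 2 = 14 / 2 = 7.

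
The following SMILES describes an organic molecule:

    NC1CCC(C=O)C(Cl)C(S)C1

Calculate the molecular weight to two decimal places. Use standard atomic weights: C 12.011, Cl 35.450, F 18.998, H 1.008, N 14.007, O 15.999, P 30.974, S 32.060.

First, the molecular formula is C8H14ClNOS (counting implicit H from valence).
  C: 8 × 12.011 = 96.088
  Cl: 1 × 35.450 = 35.450
  H: 14 × 1.008 = 14.112
  N: 1 × 14.007 = 14.007
  O: 1 × 15.999 = 15.999
  S: 1 × 32.060 = 32.060
Sum: 8×12.011 + 1×35.450 + 14×1.008 + 1×14.007 + 1×15.999 + 1×32.060 = 207.716 → 207.72 g/mol.

207.72 g/mol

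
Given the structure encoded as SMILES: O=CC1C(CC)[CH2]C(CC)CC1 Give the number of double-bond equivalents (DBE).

Molecular formula: C11H20O.
DoU = (2C + 2 + N − H − X) / 2, where X is the halogen count and O/S are ignored.
    = (2·11 + 2 + 0 − 20 − 0) / 2 = 4 / 2 = 2.

2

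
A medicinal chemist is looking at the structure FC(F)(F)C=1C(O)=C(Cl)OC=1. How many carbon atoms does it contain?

5

Count every carbon token in the SMILES (each C, including those in ring-closure positions and inside branches).
Carbon count: 5.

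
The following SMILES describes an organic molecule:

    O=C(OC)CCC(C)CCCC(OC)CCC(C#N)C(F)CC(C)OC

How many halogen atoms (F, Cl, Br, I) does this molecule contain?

1

Halogen atoms appear at heavy-atom position 21 (1×F).
Other groups present: 1 ester, 2 ether, 1 nitrile.
Halogen count: 1.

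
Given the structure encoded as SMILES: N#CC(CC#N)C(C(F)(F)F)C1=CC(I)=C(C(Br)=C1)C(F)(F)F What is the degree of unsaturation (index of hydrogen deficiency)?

Degree of unsaturation = (number of rings) + (number of π bonds).
Ring closures in the SMILES: 1.
π bonds: 3 double bonds (each 1 DoU), 2 triple bonds (each 2 DoU) → 7 DoU from unsaturation.
Total DoU = 1 + 7 = 8.

8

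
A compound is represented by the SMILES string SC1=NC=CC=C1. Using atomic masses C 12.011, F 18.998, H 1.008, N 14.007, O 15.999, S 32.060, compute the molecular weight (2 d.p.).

111.16 g/mol

First, the molecular formula is C5H5NS (counting implicit H from valence).
  C: 5 × 12.011 = 60.055
  H: 5 × 1.008 = 5.040
  N: 1 × 14.007 = 14.007
  S: 1 × 32.060 = 32.060
Sum: 5×12.011 + 5×1.008 + 1×14.007 + 1×32.060 = 111.162 → 111.16 g/mol.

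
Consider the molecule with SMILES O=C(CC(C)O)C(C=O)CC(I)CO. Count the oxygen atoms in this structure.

4

Scan the SMILES for O atoms (remember two-letter symbols like Cl and Br are single atoms).
Oxygen count: 4.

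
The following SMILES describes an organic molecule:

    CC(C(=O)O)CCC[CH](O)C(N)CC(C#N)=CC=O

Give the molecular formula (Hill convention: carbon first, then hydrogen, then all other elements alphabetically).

C13H20N2O4

Walk through each heavy atom and fill implicit hydrogens from standard valence (C 4, N 3, O 2, S 2, halogen 1):
  atom 1: C, bond orders sum to 1 (valence 4) → 3 H
  atom 2: C, bond orders sum to 3 (valence 4) → 1 H
  atom 3: C, bond orders sum to 4 (valence 4) → 0 H
  atom 4: O, bond orders sum to 2 (valence 2) → 0 H
  atom 5: O, bond orders sum to 1 (valence 2) → 1 H
  atom 6: C, bond orders sum to 2 (valence 4) → 2 H
  atom 7: C, bond orders sum to 2 (valence 4) → 2 H
  atom 8: C, bond orders sum to 2 (valence 4) → 2 H
  atom 9: C with explicit H count 1
  atom 10: O, bond orders sum to 1 (valence 2) → 1 H
  atom 11: C, bond orders sum to 3 (valence 4) → 1 H
  atom 12: N, bond orders sum to 1 (valence 3) → 2 H
  atom 13: C, bond orders sum to 2 (valence 4) → 2 H
  atom 14: C, bond orders sum to 4 (valence 4) → 0 H
  atom 15: C, bond orders sum to 4 (valence 4) → 0 H
  atom 16: N, bond orders sum to 3 (valence 3) → 0 H
  atom 17: C, bond orders sum to 3 (valence 4) → 1 H
  atom 18: C, bond orders sum to 3 (valence 4) → 1 H
  atom 19: O, bond orders sum to 2 (valence 2) → 0 H
Totals → C:13, H:20, N:2, O:4.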